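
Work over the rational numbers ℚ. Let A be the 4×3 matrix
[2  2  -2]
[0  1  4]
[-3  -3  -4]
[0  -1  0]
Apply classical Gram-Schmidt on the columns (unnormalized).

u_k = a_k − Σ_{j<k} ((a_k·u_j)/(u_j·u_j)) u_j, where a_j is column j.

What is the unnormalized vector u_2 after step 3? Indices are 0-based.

Step 1: u_0 = a_0 = (2, 0, -3, 0).
Step 2: u_1 = a_1 − (1)·u_0 = (0, 1, 0, -1).
Step 3: u_2 = a_2 − (8/13)·u_0 − (2)·u_1 = (-42/13, 2, -28/13, 2).

u_2 = (-42/13, 2, -28/13, 2)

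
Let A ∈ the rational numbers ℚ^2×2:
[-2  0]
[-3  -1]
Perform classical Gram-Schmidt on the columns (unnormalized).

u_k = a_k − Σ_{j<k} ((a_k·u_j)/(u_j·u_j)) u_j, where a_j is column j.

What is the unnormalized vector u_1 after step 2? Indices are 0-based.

Step 1: u_0 = a_0 = (-2, -3).
Step 2: u_1 = a_1 − (3/13)·u_0 = (6/13, -4/13).

u_1 = (6/13, -4/13)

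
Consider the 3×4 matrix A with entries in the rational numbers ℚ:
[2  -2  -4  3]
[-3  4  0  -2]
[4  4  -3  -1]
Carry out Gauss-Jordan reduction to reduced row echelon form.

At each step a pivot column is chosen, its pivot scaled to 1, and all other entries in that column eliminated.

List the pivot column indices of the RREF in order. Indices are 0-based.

pivot columns: 0, 1, 2

step 1: normalize row 0 (÷2) = (1, -1, -2, 3/2)
  row 1: subtract -3×row0 = (0, 1, -6, 5/2)
  row 2: subtract 4×row0 = (0, 8, 5, -7)
step 2: normalize row 1 (÷1) = (0, 1, -6, 5/2)
  row 0: subtract -1×row1 = (1, 0, -8, 4)
  row 2: subtract 8×row1 = (0, 0, 53, -27)
step 3: normalize row 2 (÷53) = (0, 0, 1, -27/53)
  row 0: subtract -8×row2 = (1, 0, 0, -4/53)
  row 1: subtract -6×row2 = (0, 1, 0, -59/106)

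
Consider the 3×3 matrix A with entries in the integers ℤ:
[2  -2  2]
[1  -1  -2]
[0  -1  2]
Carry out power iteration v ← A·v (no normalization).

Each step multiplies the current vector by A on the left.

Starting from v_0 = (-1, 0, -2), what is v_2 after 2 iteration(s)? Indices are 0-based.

v_0 = (-1, 0, -2).
v_1 = A·v_0 = (-6, 3, -4).
v_2 = A·v_1 = (-26, -1, -11).

v_2 = (-26, -1, -11)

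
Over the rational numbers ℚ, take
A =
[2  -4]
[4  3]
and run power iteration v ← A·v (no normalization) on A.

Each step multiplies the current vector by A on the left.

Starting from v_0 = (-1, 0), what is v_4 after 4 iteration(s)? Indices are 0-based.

v_0 = (-1, 0).
v_1 = A·v_0 = (-2, -4).
v_2 = A·v_1 = (12, -20).
v_3 = A·v_2 = (104, -12).
v_4 = A·v_3 = (256, 380).

v_4 = (256, 380)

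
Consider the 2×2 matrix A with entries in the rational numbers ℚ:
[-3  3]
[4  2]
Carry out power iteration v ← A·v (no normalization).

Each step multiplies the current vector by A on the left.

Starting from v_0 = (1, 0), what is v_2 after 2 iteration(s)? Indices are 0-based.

v_2 = (21, -4)

v_0 = (1, 0).
v_1 = A·v_0 = (-3, 4).
v_2 = A·v_1 = (21, -4).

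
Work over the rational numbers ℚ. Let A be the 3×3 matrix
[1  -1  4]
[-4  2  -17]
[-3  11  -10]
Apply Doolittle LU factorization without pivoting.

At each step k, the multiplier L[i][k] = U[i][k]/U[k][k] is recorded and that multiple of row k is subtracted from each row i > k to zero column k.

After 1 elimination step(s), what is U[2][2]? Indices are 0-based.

U[2][2] = 2

Step 1: pivot at (0,0) is 1.
  row1 ← row1 − (-4)·row0  ⇒  L[1][0]=-4, U row1=(0, -2, -1)
  row2 ← row2 − (-3)·row0  ⇒  L[2][0]=-3, U row2=(0, 8, 2)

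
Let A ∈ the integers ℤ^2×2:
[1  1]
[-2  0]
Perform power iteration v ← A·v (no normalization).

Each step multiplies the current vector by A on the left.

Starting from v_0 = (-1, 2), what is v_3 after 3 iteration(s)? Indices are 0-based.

v_0 = (-1, 2).
v_1 = A·v_0 = (1, 2).
v_2 = A·v_1 = (3, -2).
v_3 = A·v_2 = (1, -6).

v_3 = (1, -6)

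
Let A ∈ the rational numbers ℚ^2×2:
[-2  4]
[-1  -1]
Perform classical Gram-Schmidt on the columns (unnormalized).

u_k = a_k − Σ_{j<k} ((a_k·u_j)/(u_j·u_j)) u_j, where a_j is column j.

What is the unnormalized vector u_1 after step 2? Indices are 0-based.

u_1 = (6/5, -12/5)

Step 1: u_0 = a_0 = (-2, -1).
Step 2: u_1 = a_1 − (-7/5)·u_0 = (6/5, -12/5).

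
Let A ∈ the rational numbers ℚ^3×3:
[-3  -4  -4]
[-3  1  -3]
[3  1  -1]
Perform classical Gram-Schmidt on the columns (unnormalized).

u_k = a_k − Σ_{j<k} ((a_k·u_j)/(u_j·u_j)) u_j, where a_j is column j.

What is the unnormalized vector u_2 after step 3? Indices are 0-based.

Step 1: u_0 = a_0 = (-3, -3, 3).
Step 2: u_1 = a_1 − (4/9)·u_0 = (-8/3, 7/3, -1/3).
Step 3: u_2 = a_2 − (2/3)·u_0 − (6/19)·u_1 = (-22/19, -33/19, -55/19).

u_2 = (-22/19, -33/19, -55/19)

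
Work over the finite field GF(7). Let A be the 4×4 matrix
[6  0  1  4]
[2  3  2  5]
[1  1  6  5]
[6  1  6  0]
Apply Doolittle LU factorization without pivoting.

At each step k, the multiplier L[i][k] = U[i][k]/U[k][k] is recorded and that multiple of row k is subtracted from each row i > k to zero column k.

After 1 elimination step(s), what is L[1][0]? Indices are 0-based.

[col 0] pivot 6
  R1 -= 5*R0 → (0, 3, 4, 6)  (L[1][0] := 5)
  R2 -= 6*R0 → (0, 1, 0, 2)  (L[2][0] := 6)
  R3 -= 1*R0 → (0, 1, 5, 3)  (L[3][0] := 1)

L[1][0] = 5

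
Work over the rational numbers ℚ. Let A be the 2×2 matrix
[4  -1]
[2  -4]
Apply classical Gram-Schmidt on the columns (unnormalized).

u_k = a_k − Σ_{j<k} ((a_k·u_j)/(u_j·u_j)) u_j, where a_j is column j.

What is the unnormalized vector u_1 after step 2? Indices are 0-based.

u_1 = (7/5, -14/5)

Step 1: u_0 = a_0 = (4, 2).
Step 2: u_1 = a_1 − (-3/5)·u_0 = (7/5, -14/5).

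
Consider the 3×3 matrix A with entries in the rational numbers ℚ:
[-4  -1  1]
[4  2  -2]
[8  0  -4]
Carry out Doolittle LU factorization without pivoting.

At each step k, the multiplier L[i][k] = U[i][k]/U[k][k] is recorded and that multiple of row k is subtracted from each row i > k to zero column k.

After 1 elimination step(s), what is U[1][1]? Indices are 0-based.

Step 1: pivot at (0,0) is -4.
  row1 ← row1 − (-1)·row0  ⇒  L[1][0]=-1, U row1=(0, 1, -1)
  row2 ← row2 − (-2)·row0  ⇒  L[2][0]=-2, U row2=(0, -2, -2)

U[1][1] = 1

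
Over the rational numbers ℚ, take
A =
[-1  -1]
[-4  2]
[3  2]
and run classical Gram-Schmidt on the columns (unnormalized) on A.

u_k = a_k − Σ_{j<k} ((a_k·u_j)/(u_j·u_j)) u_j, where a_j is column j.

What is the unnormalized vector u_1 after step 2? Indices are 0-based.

u_1 = (-27/26, 24/13, 55/26)

Step 1: u_0 = a_0 = (-1, -4, 3).
Step 2: u_1 = a_1 − (-1/26)·u_0 = (-27/26, 24/13, 55/26).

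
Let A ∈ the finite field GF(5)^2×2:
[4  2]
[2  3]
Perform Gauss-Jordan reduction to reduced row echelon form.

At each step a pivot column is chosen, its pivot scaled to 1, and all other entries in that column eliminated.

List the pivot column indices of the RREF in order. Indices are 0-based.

pivot(0,0)=4: scale R0 → (1, 3)
  clear (1,0): R1 −= (2)R0 → (0, 2)
pivot(1,1)=2: scale R1 → (0, 1)
  clear (0,1): R0 −= (3)R1 → (1, 0)

pivot columns: 0, 1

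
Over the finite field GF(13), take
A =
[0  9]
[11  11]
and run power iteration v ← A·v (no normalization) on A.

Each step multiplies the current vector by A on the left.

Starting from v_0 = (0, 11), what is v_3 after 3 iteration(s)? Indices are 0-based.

v_3 = (5, 2)

v_0 = (0, 11).
v_1 = A·v_0 = (8, 4).
v_2 = A·v_1 = (10, 2).
v_3 = A·v_2 = (5, 2).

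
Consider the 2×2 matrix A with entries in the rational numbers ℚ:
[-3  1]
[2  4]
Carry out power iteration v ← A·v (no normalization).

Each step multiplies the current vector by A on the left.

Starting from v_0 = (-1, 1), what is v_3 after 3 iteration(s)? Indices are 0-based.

v_0 = (-1, 1).
v_1 = A·v_0 = (4, 2).
v_2 = A·v_1 = (-10, 16).
v_3 = A·v_2 = (46, 44).

v_3 = (46, 44)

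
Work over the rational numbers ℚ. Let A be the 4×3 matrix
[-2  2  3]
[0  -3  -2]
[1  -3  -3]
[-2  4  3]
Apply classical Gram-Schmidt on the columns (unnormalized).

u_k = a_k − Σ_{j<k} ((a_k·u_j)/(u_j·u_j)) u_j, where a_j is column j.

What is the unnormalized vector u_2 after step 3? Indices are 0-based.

Step 1: u_0 = a_0 = (-2, 0, 1, -2).
Step 2: u_1 = a_1 − (-5/3)·u_0 = (-4/3, -3, -4/3, 2/3).
Step 3: u_2 = a_2 − (-5/3)·u_0 − (8/13)·u_1 = (19/39, -2/13, -20/39, -29/39).

u_2 = (19/39, -2/13, -20/39, -29/39)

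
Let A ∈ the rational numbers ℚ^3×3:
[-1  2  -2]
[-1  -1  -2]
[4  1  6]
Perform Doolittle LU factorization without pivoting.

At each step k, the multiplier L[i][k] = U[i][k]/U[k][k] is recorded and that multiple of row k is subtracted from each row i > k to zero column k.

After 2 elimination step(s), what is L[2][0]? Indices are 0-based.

Step 1: pivot at (0,0) is -1.
  row1 ← row1 − (1)·row0  ⇒  L[1][0]=1, U row1=(0, -3, 0)
  row2 ← row2 − (-4)·row0  ⇒  L[2][0]=-4, U row2=(0, 9, -2)
Step 2: pivot at (1,1) is -3.
  row2 ← row2 − (-3)·row1  ⇒  L[2][1]=-3, U row2=(0, 0, -2)

L[2][0] = -4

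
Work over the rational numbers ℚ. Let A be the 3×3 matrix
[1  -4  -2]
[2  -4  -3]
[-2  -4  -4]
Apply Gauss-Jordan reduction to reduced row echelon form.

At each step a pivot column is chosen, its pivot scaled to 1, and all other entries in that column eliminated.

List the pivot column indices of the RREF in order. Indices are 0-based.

[1] R0 /= 1  ⇒  (1, -4, -2)
     R1 -= 2·R0  ⇒  (0, 4, 1)
     R2 -= -2·R0  ⇒  (0, -12, -8)
[2] R1 /= 4  ⇒  (0, 1, 1/4)
     R0 -= -4·R1  ⇒  (1, 0, -1)
     R2 -= -12·R1  ⇒  (0, 0, -5)
[3] R2 /= -5  ⇒  (0, 0, 1)
     R0 -= -1·R2  ⇒  (1, 0, 0)
     R1 -= 1/4·R2  ⇒  (0, 1, 0)

pivot columns: 0, 1, 2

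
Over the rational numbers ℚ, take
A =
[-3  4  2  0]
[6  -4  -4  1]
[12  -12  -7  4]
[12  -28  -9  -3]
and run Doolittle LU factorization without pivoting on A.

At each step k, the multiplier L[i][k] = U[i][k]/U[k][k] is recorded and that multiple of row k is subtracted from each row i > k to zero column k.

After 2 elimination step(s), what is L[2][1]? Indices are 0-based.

[col 0] pivot -3
  R1 -= -2*R0 → (0, 4, 0, 1)  (L[1][0] := -2)
  R2 -= -4*R0 → (0, 4, 1, 4)  (L[2][0] := -4)
  R3 -= -4*R0 → (0, -12, -1, -3)  (L[3][0] := -4)
[col 1] pivot 4
  R2 -= 1*R1 → (0, 0, 1, 3)  (L[2][1] := 1)
  R3 -= -3*R1 → (0, 0, -1, 0)  (L[3][1] := -3)

L[2][1] = 1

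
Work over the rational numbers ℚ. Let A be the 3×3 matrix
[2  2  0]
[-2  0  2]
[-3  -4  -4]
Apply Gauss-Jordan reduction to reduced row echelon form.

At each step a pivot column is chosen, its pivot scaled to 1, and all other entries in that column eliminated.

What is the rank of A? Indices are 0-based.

rank = 3

[1] R0 /= 2  ⇒  (1, 1, 0)
     R1 -= -2·R0  ⇒  (0, 2, 2)
     R2 -= -3·R0  ⇒  (0, -1, -4)
[2] R1 /= 2  ⇒  (0, 1, 1)
     R0 -= 1·R1  ⇒  (1, 0, -1)
     R2 -= -1·R1  ⇒  (0, 0, -3)
[3] R2 /= -3  ⇒  (0, 0, 1)
     R0 -= -1·R2  ⇒  (1, 0, 0)
     R1 -= 1·R2  ⇒  (0, 1, 0)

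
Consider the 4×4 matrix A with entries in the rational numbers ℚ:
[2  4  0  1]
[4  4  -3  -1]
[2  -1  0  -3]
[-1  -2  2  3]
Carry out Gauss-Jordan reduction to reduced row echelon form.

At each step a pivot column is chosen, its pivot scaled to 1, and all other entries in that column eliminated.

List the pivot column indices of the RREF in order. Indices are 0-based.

pivot(0,0)=2: scale R0 → (1, 2, 0, 1/2)
  clear (1,0): R1 −= (4)R0 → (0, -4, -3, -3)
  clear (2,0): R2 −= (2)R0 → (0, -5, 0, -4)
  clear (3,0): R3 −= (-1)R0 → (0, 0, 2, 7/2)
pivot(1,1)=-4: scale R1 → (0, 1, 3/4, 3/4)
  clear (0,1): R0 −= (2)R1 → (1, 0, -3/2, -1)
  clear (2,1): R2 −= (-5)R1 → (0, 0, 15/4, -1/4)
pivot(2,2)=15/4: scale R2 → (0, 0, 1, -1/15)
  clear (0,2): R0 −= (-3/2)R2 → (1, 0, 0, -11/10)
  clear (1,2): R1 −= (3/4)R2 → (0, 1, 0, 4/5)
  clear (3,2): R3 −= (2)R2 → (0, 0, 0, 109/30)
pivot(3,3)=109/30: scale R3 → (0, 0, 0, 1)
  clear (0,3): R0 −= (-11/10)R3 → (1, 0, 0, 0)
  clear (1,3): R1 −= (4/5)R3 → (0, 1, 0, 0)
  clear (2,3): R2 −= (-1/15)R3 → (0, 0, 1, 0)

pivot columns: 0, 1, 2, 3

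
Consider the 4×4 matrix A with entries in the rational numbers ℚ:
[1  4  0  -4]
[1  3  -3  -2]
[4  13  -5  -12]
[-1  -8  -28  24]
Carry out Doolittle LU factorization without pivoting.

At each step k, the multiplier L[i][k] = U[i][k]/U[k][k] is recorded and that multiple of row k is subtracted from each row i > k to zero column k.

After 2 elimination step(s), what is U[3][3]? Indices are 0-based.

U[3][3] = 12

k=0: U[0][0]=1
  eliminate (1,0): mult=1, new row 1: (0, -1, -3, 2); set L[1][0]=1
  eliminate (2,0): mult=4, new row 2: (0, -3, -5, 4); set L[2][0]=4
  eliminate (3,0): mult=-1, new row 3: (0, -4, -28, 20); set L[3][0]=-1
k=1: U[1][1]=-1
  eliminate (2,1): mult=3, new row 2: (0, 0, 4, -2); set L[2][1]=3
  eliminate (3,1): mult=4, new row 3: (0, 0, -16, 12); set L[3][1]=4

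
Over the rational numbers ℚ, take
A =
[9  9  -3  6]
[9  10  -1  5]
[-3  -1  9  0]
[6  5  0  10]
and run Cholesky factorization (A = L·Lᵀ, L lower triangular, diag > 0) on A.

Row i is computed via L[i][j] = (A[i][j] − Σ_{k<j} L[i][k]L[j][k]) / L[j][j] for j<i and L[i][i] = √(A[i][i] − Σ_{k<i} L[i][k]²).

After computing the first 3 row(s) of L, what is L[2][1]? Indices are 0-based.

L[2][1] = 2

Step 1: L[0][0] = √(9) = 3.
  L[1][0] = (9) / L[0][0] = 3.
Step 2: L[1][1] = √(1) = 1.
  L[2][0] = (-3) / L[0][0] = -1.
  L[2][1] = (2) / L[1][1] = 2.
Step 3: L[2][2] = √(4) = 2.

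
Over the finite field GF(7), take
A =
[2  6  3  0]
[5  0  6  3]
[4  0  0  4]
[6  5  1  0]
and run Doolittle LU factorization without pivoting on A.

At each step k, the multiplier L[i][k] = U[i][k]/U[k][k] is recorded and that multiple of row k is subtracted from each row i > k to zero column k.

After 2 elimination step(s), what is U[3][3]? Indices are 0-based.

[col 0] pivot 2
  R1 -= 6*R0 → (0, 6, 2, 3)  (L[1][0] := 6)
  R2 -= 2*R0 → (0, 2, 1, 4)  (L[2][0] := 2)
  R3 -= 3*R0 → (0, 1, 6, 0)  (L[3][0] := 3)
[col 1] pivot 6
  R2 -= 5*R1 → (0, 0, 5, 3)  (L[2][1] := 5)
  R3 -= 6*R1 → (0, 0, 1, 3)  (L[3][1] := 6)

U[3][3] = 3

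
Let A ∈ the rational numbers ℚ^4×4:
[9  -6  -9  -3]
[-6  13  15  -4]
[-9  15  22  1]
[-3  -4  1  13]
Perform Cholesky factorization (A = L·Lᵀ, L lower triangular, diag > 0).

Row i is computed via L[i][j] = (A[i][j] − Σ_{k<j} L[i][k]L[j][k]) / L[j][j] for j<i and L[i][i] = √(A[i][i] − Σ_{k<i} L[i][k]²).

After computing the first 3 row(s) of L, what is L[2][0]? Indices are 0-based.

L[2][0] = -3

Step 1: L[0][0] = √(9) = 3.
  L[1][0] = (-6) / L[0][0] = -2.
Step 2: L[1][1] = √(9) = 3.
  L[2][0] = (-9) / L[0][0] = -3.
  L[2][1] = (9) / L[1][1] = 3.
Step 3: L[2][2] = √(4) = 2.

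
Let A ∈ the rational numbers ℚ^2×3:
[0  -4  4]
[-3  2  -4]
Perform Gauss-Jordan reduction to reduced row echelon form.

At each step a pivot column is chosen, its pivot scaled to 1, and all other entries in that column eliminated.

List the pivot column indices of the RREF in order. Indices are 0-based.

pivot columns: 0, 1

step 1: exchange rows 0,1
step 1: normalize row 0 (÷-3) = (1, -2/3, 4/3)
step 2: normalize row 1 (÷-4) = (0, 1, -1)
  row 0: subtract -2/3×row1 = (1, 0, 2/3)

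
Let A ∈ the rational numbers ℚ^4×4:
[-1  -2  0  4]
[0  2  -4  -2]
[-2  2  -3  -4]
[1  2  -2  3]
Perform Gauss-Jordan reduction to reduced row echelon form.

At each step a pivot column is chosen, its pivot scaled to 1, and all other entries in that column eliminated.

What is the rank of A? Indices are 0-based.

step 1: normalize row 0 (÷-1) = (1, 2, 0, -4)
  row 2: subtract -2×row0 = (0, 6, -3, -12)
  row 3: subtract 1×row0 = (0, 0, -2, 7)
step 2: normalize row 1 (÷2) = (0, 1, -2, -1)
  row 0: subtract 2×row1 = (1, 0, 4, -2)
  row 2: subtract 6×row1 = (0, 0, 9, -6)
step 3: normalize row 2 (÷9) = (0, 0, 1, -2/3)
  row 0: subtract 4×row2 = (1, 0, 0, 2/3)
  row 1: subtract -2×row2 = (0, 1, 0, -7/3)
  row 3: subtract -2×row2 = (0, 0, 0, 17/3)
step 4: normalize row 3 (÷17/3) = (0, 0, 0, 1)
  row 0: subtract 2/3×row3 = (1, 0, 0, 0)
  row 1: subtract -7/3×row3 = (0, 1, 0, 0)
  row 2: subtract -2/3×row3 = (0, 0, 1, 0)

rank = 4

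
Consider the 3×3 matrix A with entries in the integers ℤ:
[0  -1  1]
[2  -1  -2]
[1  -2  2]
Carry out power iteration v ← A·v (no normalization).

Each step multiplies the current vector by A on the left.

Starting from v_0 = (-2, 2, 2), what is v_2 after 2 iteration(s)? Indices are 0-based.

v_0 = (-2, 2, 2).
v_1 = A·v_0 = (0, -10, -2).
v_2 = A·v_1 = (8, 14, 16).

v_2 = (8, 14, 16)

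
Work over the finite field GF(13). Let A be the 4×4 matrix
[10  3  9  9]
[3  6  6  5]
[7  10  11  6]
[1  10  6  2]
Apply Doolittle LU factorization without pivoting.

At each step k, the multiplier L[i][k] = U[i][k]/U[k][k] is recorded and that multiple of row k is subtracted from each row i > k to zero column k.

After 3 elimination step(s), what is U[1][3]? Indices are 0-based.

U[1][3] = 1

[col 0] pivot 10
  R1 -= 12*R0 → (0, 9, 2, 1)  (L[1][0] := 12)
  R2 -= 2*R0 → (0, 4, 6, 1)  (L[2][0] := 2)
  R3 -= 4*R0 → (0, 11, 9, 5)  (L[3][0] := 4)
[col 1] pivot 9
  R2 -= 12*R1 → (0, 0, 8, 2)  (L[2][1] := 12)
  R3 -= 7*R1 → (0, 0, 8, 11)  (L[3][1] := 7)
[col 2] pivot 8
  R3 -= 1*R2 → (0, 0, 0, 9)  (L[3][2] := 1)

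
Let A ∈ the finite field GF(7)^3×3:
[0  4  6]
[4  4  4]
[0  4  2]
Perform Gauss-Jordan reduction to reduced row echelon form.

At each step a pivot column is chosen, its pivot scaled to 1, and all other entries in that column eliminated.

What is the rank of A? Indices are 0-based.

[1] R0 <-> R1
[1] R0 /= 4  ⇒  (1, 1, 1)
[2] R1 /= 4  ⇒  (0, 1, 5)
     R0 -= 1·R1  ⇒  (1, 0, 3)
     R2 -= 4·R1  ⇒  (0, 0, 3)
[3] R2 /= 3  ⇒  (0, 0, 1)
     R0 -= 3·R2  ⇒  (1, 0, 0)
     R1 -= 5·R2  ⇒  (0, 1, 0)

rank = 3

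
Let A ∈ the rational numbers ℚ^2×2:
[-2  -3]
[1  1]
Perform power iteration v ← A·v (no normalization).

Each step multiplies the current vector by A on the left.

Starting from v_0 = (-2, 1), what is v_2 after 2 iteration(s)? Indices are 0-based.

v_0 = (-2, 1).
v_1 = A·v_0 = (1, -1).
v_2 = A·v_1 = (1, 0).

v_2 = (1, 0)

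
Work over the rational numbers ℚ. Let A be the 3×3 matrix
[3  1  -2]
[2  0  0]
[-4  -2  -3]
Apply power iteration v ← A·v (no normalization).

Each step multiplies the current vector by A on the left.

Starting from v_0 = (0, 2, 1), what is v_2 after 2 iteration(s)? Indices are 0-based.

v_0 = (0, 2, 1).
v_1 = A·v_0 = (0, 0, -7).
v_2 = A·v_1 = (14, 0, 21).

v_2 = (14, 0, 21)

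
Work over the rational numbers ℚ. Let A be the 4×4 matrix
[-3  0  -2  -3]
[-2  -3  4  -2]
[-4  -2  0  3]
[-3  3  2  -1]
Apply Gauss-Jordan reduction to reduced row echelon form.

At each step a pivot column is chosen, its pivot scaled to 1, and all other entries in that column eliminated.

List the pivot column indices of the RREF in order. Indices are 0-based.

pivot columns: 0, 1, 2, 3

[1] R0 /= -3  ⇒  (1, 0, 2/3, 1)
     R1 -= -2·R0  ⇒  (0, -3, 16/3, 0)
     R2 -= -4·R0  ⇒  (0, -2, 8/3, 7)
     R3 -= -3·R0  ⇒  (0, 3, 4, 2)
[2] R1 /= -3  ⇒  (0, 1, -16/9, 0)
     R2 -= -2·R1  ⇒  (0, 0, -8/9, 7)
     R3 -= 3·R1  ⇒  (0, 0, 28/3, 2)
[3] R2 /= -8/9  ⇒  (0, 0, 1, -63/8)
     R0 -= 2/3·R2  ⇒  (1, 0, 0, 25/4)
     R1 -= -16/9·R2  ⇒  (0, 1, 0, -14)
     R3 -= 28/3·R2  ⇒  (0, 0, 0, 151/2)
[4] R3 /= 151/2  ⇒  (0, 0, 0, 1)
     R0 -= 25/4·R3  ⇒  (1, 0, 0, 0)
     R1 -= -14·R3  ⇒  (0, 1, 0, 0)
     R2 -= -63/8·R3  ⇒  (0, 0, 1, 0)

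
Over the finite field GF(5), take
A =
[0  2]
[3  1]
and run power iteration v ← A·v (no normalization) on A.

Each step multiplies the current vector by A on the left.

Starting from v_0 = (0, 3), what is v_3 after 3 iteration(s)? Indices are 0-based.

v_0 = (0, 3).
v_1 = A·v_0 = (1, 3).
v_2 = A·v_1 = (1, 1).
v_3 = A·v_2 = (2, 4).

v_3 = (2, 4)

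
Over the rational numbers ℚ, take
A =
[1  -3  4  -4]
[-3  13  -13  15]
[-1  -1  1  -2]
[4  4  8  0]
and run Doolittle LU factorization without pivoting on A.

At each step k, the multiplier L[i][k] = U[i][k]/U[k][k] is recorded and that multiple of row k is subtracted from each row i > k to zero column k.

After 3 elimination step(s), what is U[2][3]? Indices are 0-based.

U[2][3] = -3

Step 1: pivot at (0,0) is 1.
  row1 ← row1 − (-3)·row0  ⇒  L[1][0]=-3, U row1=(0, 4, -1, 3)
  row2 ← row2 − (-1)·row0  ⇒  L[2][0]=-1, U row2=(0, -4, 5, -6)
  row3 ← row3 − (4)·row0  ⇒  L[3][0]=4, U row3=(0, 16, -8, 16)
Step 2: pivot at (1,1) is 4.
  row2 ← row2 − (-1)·row1  ⇒  L[2][1]=-1, U row2=(0, 0, 4, -3)
  row3 ← row3 − (4)·row1  ⇒  L[3][1]=4, U row3=(0, 0, -4, 4)
Step 3: pivot at (2,2) is 4.
  row3 ← row3 − (-1)·row2  ⇒  L[3][2]=-1, U row3=(0, 0, 0, 1)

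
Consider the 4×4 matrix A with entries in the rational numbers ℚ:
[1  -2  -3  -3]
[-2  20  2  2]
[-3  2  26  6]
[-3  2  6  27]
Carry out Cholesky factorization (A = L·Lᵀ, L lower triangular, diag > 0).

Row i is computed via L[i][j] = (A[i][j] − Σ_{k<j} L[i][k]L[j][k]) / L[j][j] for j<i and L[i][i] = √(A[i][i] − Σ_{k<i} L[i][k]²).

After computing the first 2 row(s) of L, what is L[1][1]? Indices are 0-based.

Step 1: L[0][0] = √(1) = 1.
  L[1][0] = (-2) / L[0][0] = -2.
Step 2: L[1][1] = √(16) = 4.

L[1][1] = 4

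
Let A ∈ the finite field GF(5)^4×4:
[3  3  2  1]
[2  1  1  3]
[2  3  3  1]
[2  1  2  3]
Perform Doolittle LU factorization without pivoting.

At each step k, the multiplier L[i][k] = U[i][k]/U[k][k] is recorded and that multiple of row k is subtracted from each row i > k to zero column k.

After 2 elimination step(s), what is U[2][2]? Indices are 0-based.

Step 1: pivot at (0,0) is 3.
  row1 ← row1 − (4)·row0  ⇒  L[1][0]=4, U row1=(0, 4, 3, 4)
  row2 ← row2 − (4)·row0  ⇒  L[2][0]=4, U row2=(0, 1, 0, 2)
  row3 ← row3 − (4)·row0  ⇒  L[3][0]=4, U row3=(0, 4, 4, 4)
Step 2: pivot at (1,1) is 4.
  row2 ← row2 − (4)·row1  ⇒  L[2][1]=4, U row2=(0, 0, 3, 1)
  row3 ← row3 − (1)·row1  ⇒  L[3][1]=1, U row3=(0, 0, 1, 0)

U[2][2] = 3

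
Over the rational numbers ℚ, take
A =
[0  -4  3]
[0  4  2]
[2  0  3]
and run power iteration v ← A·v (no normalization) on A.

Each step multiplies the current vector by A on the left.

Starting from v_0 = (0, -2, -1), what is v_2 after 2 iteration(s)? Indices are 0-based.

v_2 = (31, -46, 1)

v_0 = (0, -2, -1).
v_1 = A·v_0 = (5, -10, -3).
v_2 = A·v_1 = (31, -46, 1).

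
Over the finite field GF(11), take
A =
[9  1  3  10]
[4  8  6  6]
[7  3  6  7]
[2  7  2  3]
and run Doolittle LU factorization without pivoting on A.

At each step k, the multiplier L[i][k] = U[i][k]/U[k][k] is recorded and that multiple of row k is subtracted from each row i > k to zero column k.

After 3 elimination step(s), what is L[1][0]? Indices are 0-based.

k=0: U[0][0]=9
  eliminate (1,0): mult=9, new row 1: (0, 10, 1, 4); set L[1][0]=9
  eliminate (2,0): mult=2, new row 2: (0, 1, 0, 9); set L[2][0]=2
  eliminate (3,0): mult=10, new row 3: (0, 8, 5, 2); set L[3][0]=10
k=1: U[1][1]=10
  eliminate (2,1): mult=10, new row 2: (0, 0, 1, 2); set L[2][1]=10
  eliminate (3,1): mult=3, new row 3: (0, 0, 2, 1); set L[3][1]=3
k=2: U[2][2]=1
  eliminate (3,2): mult=2, new row 3: (0, 0, 0, 8); set L[3][2]=2

L[1][0] = 9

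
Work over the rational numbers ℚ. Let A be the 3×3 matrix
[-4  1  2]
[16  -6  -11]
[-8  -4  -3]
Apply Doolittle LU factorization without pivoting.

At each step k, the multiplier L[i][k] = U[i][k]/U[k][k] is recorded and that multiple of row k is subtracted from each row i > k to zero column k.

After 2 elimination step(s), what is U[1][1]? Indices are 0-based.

Step 1: pivot at (0,0) is -4.
  row1 ← row1 − (-4)·row0  ⇒  L[1][0]=-4, U row1=(0, -2, -3)
  row2 ← row2 − (2)·row0  ⇒  L[2][0]=2, U row2=(0, -6, -7)
Step 2: pivot at (1,1) is -2.
  row2 ← row2 − (3)·row1  ⇒  L[2][1]=3, U row2=(0, 0, 2)

U[1][1] = -2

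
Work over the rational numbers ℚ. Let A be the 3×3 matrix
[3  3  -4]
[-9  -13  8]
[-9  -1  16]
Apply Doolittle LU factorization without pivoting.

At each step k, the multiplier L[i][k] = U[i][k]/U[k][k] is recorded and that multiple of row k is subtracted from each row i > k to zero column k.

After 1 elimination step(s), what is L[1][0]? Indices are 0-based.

L[1][0] = -3

[col 0] pivot 3
  R1 -= -3*R0 → (0, -4, -4)  (L[1][0] := -3)
  R2 -= -3*R0 → (0, 8, 4)  (L[2][0] := -3)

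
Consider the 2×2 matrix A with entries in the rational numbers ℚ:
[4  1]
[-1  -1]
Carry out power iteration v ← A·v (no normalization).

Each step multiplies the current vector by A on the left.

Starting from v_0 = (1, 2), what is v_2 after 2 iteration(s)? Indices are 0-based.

v_0 = (1, 2).
v_1 = A·v_0 = (6, -3).
v_2 = A·v_1 = (21, -3).

v_2 = (21, -3)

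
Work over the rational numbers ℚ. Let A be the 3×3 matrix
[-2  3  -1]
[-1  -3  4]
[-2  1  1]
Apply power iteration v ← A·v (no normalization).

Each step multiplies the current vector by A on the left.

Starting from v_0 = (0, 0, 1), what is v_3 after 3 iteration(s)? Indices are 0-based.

v_3 = (-54, 36, -26)

v_0 = (0, 0, 1).
v_1 = A·v_0 = (-1, 4, 1).
v_2 = A·v_1 = (13, -7, 7).
v_3 = A·v_2 = (-54, 36, -26).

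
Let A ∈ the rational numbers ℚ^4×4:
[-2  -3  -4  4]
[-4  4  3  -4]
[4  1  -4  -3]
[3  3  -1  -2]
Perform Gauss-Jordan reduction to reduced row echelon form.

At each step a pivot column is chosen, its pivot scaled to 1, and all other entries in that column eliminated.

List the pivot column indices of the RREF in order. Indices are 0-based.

pivot(0,0)=-2: scale R0 → (1, 3/2, 2, -2)
  clear (1,0): R1 −= (-4)R0 → (0, 10, 11, -12)
  clear (2,0): R2 −= (4)R0 → (0, -5, -12, 5)
  clear (3,0): R3 −= (3)R0 → (0, -3/2, -7, 4)
pivot(1,1)=10: scale R1 → (0, 1, 11/10, -6/5)
  clear (0,1): R0 −= (3/2)R1 → (1, 0, 7/20, -1/5)
  clear (2,1): R2 −= (-5)R1 → (0, 0, -13/2, -1)
  clear (3,1): R3 −= (-3/2)R1 → (0, 0, -107/20, 11/5)
pivot(2,2)=-13/2: scale R2 → (0, 0, 1, 2/13)
  clear (0,2): R0 −= (7/20)R2 → (1, 0, 0, -33/130)
  clear (1,2): R1 −= (11/10)R2 → (0, 1, 0, -89/65)
  clear (3,2): R3 −= (-107/20)R2 → (0, 0, 0, 393/130)
pivot(3,3)=393/130: scale R3 → (0, 0, 0, 1)
  clear (0,3): R0 −= (-33/130)R3 → (1, 0, 0, 0)
  clear (1,3): R1 −= (-89/65)R3 → (0, 1, 0, 0)
  clear (2,3): R2 −= (2/13)R3 → (0, 0, 1, 0)

pivot columns: 0, 1, 2, 3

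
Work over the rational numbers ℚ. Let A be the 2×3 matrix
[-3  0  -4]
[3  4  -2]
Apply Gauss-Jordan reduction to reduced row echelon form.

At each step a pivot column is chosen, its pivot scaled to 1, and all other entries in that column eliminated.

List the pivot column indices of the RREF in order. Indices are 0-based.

[1] R0 /= -3  ⇒  (1, 0, 4/3)
     R1 -= 3·R0  ⇒  (0, 4, -6)
[2] R1 /= 4  ⇒  (0, 1, -3/2)

pivot columns: 0, 1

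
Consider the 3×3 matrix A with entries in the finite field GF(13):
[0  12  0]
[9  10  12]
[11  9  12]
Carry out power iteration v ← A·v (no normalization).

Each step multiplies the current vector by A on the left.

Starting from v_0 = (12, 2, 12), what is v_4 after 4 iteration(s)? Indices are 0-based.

v_0 = (12, 2, 12).
v_1 = A·v_0 = (11, 12, 8).
v_2 = A·v_1 = (1, 3, 0).
v_3 = A·v_2 = (10, 0, 12).
v_4 = A·v_3 = (0, 0, 7).

v_4 = (0, 0, 7)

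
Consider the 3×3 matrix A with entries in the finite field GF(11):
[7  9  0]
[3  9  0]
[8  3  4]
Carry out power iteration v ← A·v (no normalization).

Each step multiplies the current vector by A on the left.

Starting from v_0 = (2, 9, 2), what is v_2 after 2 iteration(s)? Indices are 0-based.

v_2 = (7, 1, 4)

v_0 = (2, 9, 2).
v_1 = A·v_0 = (7, 10, 7).
v_2 = A·v_1 = (7, 1, 4).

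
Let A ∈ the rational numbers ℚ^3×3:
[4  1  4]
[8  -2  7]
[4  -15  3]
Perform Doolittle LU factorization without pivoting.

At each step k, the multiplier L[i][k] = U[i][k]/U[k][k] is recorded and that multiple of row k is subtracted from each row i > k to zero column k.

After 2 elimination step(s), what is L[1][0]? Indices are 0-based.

L[1][0] = 2

k=0: U[0][0]=4
  eliminate (1,0): mult=2, new row 1: (0, -4, -1); set L[1][0]=2
  eliminate (2,0): mult=1, new row 2: (0, -16, -1); set L[2][0]=1
k=1: U[1][1]=-4
  eliminate (2,1): mult=4, new row 2: (0, 0, 3); set L[2][1]=4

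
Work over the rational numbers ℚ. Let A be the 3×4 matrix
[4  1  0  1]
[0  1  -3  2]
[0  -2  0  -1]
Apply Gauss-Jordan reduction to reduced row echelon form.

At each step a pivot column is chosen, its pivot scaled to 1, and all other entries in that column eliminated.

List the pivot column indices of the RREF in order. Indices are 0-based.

step 1: normalize row 0 (÷4) = (1, 1/4, 0, 1/4)
step 2: normalize row 1 (÷1) = (0, 1, -3, 2)
  row 0: subtract 1/4×row1 = (1, 0, 3/4, -1/4)
  row 2: subtract -2×row1 = (0, 0, -6, 3)
step 3: normalize row 2 (÷-6) = (0, 0, 1, -1/2)
  row 0: subtract 3/4×row2 = (1, 0, 0, 1/8)
  row 1: subtract -3×row2 = (0, 1, 0, 1/2)

pivot columns: 0, 1, 2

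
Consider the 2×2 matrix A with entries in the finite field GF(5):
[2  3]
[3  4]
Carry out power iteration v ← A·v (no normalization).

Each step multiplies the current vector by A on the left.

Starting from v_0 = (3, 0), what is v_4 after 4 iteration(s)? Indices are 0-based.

v_4 = (4, 2)

v_0 = (3, 0).
v_1 = A·v_0 = (1, 4).
v_2 = A·v_1 = (4, 4).
v_3 = A·v_2 = (0, 3).
v_4 = A·v_3 = (4, 2).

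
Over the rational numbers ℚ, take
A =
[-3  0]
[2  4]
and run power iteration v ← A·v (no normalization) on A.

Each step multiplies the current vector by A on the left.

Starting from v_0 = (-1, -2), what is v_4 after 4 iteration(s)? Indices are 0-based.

v_4 = (-81, -562)

v_0 = (-1, -2).
v_1 = A·v_0 = (3, -10).
v_2 = A·v_1 = (-9, -34).
v_3 = A·v_2 = (27, -154).
v_4 = A·v_3 = (-81, -562).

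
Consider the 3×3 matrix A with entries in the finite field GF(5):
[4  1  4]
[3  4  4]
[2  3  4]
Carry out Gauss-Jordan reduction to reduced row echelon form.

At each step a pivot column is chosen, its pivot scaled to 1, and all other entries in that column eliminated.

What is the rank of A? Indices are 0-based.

step 1: normalize row 0 (÷4) = (1, 4, 1)
  row 1: subtract 3×row0 = (0, 2, 1)
  row 2: subtract 2×row0 = (0, 0, 2)
step 2: normalize row 1 (÷2) = (0, 1, 3)
  row 0: subtract 4×row1 = (1, 0, 4)
step 3: normalize row 2 (÷2) = (0, 0, 1)
  row 0: subtract 4×row2 = (1, 0, 0)
  row 1: subtract 3×row2 = (0, 1, 0)

rank = 3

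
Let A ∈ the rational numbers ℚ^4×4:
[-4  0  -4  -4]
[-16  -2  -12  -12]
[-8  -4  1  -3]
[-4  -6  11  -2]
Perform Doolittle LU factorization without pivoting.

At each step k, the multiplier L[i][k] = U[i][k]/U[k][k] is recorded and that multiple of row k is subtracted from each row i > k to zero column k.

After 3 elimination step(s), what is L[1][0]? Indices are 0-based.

[col 0] pivot -4
  R1 -= 4*R0 → (0, -2, 4, 4)  (L[1][0] := 4)
  R2 -= 2*R0 → (0, -4, 9, 5)  (L[2][0] := 2)
  R3 -= 1*R0 → (0, -6, 15, 2)  (L[3][0] := 1)
[col 1] pivot -2
  R2 -= 2*R1 → (0, 0, 1, -3)  (L[2][1] := 2)
  R3 -= 3*R1 → (0, 0, 3, -10)  (L[3][1] := 3)
[col 2] pivot 1
  R3 -= 3*R2 → (0, 0, 0, -1)  (L[3][2] := 3)

L[1][0] = 4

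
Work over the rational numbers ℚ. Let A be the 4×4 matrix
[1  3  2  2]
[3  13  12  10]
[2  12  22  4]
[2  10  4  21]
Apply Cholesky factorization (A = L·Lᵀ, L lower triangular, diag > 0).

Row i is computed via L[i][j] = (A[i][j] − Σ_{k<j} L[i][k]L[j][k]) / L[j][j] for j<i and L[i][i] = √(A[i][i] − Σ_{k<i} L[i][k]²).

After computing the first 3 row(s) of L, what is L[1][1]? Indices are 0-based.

L[1][1] = 2

Step 1: L[0][0] = √(1) = 1.
  L[1][0] = (3) / L[0][0] = 3.
Step 2: L[1][1] = √(4) = 2.
  L[2][0] = (2) / L[0][0] = 2.
  L[2][1] = (6) / L[1][1] = 3.
Step 3: L[2][2] = √(9) = 3.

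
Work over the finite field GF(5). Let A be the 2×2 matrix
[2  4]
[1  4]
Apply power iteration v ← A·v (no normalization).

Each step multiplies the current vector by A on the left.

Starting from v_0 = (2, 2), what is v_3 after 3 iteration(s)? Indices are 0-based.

v_0 = (2, 2).
v_1 = A·v_0 = (2, 0).
v_2 = A·v_1 = (4, 2).
v_3 = A·v_2 = (1, 2).

v_3 = (1, 2)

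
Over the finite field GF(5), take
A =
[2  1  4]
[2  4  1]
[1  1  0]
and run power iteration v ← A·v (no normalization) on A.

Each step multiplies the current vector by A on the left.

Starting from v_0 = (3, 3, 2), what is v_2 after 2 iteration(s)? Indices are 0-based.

v_2 = (3, 0, 2)

v_0 = (3, 3, 2).
v_1 = A·v_0 = (2, 0, 1).
v_2 = A·v_1 = (3, 0, 2).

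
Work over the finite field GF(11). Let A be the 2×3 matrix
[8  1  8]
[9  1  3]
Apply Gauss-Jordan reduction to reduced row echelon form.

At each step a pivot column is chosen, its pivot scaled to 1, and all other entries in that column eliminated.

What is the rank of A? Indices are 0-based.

[1] R0 /= 8  ⇒  (1, 7, 1)
     R1 -= 9·R0  ⇒  (0, 4, 5)
[2] R1 /= 4  ⇒  (0, 1, 4)
     R0 -= 7·R1  ⇒  (1, 0, 6)

rank = 2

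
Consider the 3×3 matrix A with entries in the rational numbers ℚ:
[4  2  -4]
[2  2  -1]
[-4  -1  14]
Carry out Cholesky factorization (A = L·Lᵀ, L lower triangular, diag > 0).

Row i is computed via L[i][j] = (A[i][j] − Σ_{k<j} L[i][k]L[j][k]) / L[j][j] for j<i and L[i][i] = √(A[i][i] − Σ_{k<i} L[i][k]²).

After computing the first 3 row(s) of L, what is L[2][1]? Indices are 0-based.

L[2][1] = 1

Step 1: L[0][0] = √(4) = 2.
  L[1][0] = (2) / L[0][0] = 1.
Step 2: L[1][1] = √(1) = 1.
  L[2][0] = (-4) / L[0][0] = -2.
  L[2][1] = (1) / L[1][1] = 1.
Step 3: L[2][2] = √(9) = 3.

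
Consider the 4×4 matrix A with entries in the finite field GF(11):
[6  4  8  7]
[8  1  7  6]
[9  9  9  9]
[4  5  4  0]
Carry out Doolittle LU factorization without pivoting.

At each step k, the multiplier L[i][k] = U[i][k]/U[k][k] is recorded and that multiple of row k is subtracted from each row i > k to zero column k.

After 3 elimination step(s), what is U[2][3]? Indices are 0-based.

Step 1: pivot at (0,0) is 6.
  row1 ← row1 − (5)·row0  ⇒  L[1][0]=5, U row1=(0, 3, 0, 4)
  row2 ← row2 − (7)·row0  ⇒  L[2][0]=7, U row2=(0, 3, 8, 4)
  row3 ← row3 − (8)·row0  ⇒  L[3][0]=8, U row3=(0, 6, 6, 10)
Step 2: pivot at (1,1) is 3.
  row2 ← row2 − (1)·row1  ⇒  L[2][1]=1, U row2=(0, 0, 8, 0)
  row3 ← row3 − (2)·row1  ⇒  L[3][1]=2, U row3=(0, 0, 6, 2)
Step 3: pivot at (2,2) is 8.
  row3 ← row3 − (9)·row2  ⇒  L[3][2]=9, U row3=(0, 0, 0, 2)

U[2][3] = 0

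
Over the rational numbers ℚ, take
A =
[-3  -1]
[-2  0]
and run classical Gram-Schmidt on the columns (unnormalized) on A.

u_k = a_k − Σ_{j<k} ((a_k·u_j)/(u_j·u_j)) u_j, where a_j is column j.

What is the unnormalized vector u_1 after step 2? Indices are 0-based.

u_1 = (-4/13, 6/13)

Step 1: u_0 = a_0 = (-3, -2).
Step 2: u_1 = a_1 − (3/13)·u_0 = (-4/13, 6/13).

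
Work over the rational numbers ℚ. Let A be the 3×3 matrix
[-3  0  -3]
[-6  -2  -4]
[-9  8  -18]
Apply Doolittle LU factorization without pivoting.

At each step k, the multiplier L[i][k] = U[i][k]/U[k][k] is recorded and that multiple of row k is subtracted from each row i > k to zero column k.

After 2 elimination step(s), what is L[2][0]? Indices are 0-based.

L[2][0] = 3

[col 0] pivot -3
  R1 -= 2*R0 → (0, -2, 2)  (L[1][0] := 2)
  R2 -= 3*R0 → (0, 8, -9)  (L[2][0] := 3)
[col 1] pivot -2
  R2 -= -4*R1 → (0, 0, -1)  (L[2][1] := -4)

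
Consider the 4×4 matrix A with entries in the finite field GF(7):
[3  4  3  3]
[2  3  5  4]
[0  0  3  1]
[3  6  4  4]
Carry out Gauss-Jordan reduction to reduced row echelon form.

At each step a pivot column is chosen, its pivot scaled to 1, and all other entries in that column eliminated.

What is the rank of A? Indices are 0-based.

step 1: normalize row 0 (÷3) = (1, 6, 1, 1)
  row 1: subtract 2×row0 = (0, 5, 3, 2)
  row 3: subtract 3×row0 = (0, 2, 1, 1)
step 2: normalize row 1 (÷5) = (0, 1, 2, 6)
  row 0: subtract 6×row1 = (1, 0, 3, 0)
  row 3: subtract 2×row1 = (0, 0, 4, 3)
step 3: normalize row 2 (÷3) = (0, 0, 1, 5)
  row 0: subtract 3×row2 = (1, 0, 0, 6)
  row 1: subtract 2×row2 = (0, 1, 0, 3)
  row 3: subtract 4×row2 = (0, 0, 0, 4)
step 4: normalize row 3 (÷4) = (0, 0, 0, 1)
  row 0: subtract 6×row3 = (1, 0, 0, 0)
  row 1: subtract 3×row3 = (0, 1, 0, 0)
  row 2: subtract 5×row3 = (0, 0, 1, 0)

rank = 4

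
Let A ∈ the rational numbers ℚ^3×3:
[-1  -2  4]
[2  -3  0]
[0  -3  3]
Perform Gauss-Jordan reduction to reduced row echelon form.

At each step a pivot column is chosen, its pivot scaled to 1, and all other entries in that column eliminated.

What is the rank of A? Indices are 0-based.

pivot(0,0)=-1: scale R0 → (1, 2, -4)
  clear (1,0): R1 −= (2)R0 → (0, -7, 8)
pivot(1,1)=-7: scale R1 → (0, 1, -8/7)
  clear (0,1): R0 −= (2)R1 → (1, 0, -12/7)
  clear (2,1): R2 −= (-3)R1 → (0, 0, -3/7)
pivot(2,2)=-3/7: scale R2 → (0, 0, 1)
  clear (0,2): R0 −= (-12/7)R2 → (1, 0, 0)
  clear (1,2): R1 −= (-8/7)R2 → (0, 1, 0)

rank = 3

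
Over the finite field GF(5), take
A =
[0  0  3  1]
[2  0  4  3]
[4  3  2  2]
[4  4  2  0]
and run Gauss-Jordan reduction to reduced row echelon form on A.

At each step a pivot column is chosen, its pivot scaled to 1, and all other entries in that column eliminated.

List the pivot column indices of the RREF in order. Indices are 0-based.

step 1: exchange rows 0,1
step 1: normalize row 0 (÷2) = (1, 0, 2, 4)
  row 2: subtract 4×row0 = (0, 3, 4, 1)
  row 3: subtract 4×row0 = (0, 4, 4, 4)
step 2: exchange rows 1,2
step 2: normalize row 1 (÷3) = (0, 1, 3, 2)
  row 3: subtract 4×row1 = (0, 0, 2, 1)
step 3: normalize row 2 (÷3) = (0, 0, 1, 2)
  row 0: subtract 2×row2 = (1, 0, 0, 0)
  row 1: subtract 3×row2 = (0, 1, 0, 1)
  row 3: subtract 2×row2 = (0, 0, 0, 2)
step 4: normalize row 3 (÷2) = (0, 0, 0, 1)
  row 1: subtract 1×row3 = (0, 1, 0, 0)
  row 2: subtract 2×row3 = (0, 0, 1, 0)

pivot columns: 0, 1, 2, 3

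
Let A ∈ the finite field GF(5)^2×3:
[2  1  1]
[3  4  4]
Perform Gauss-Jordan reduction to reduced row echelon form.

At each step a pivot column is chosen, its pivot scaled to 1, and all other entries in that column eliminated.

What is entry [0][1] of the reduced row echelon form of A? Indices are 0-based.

M[0][1] = 3

[1] R0 /= 2  ⇒  (1, 3, 3)
     R1 -= 3·R0  ⇒  (0, 0, 0)
column 1 empty below row 1
column 2 empty below row 1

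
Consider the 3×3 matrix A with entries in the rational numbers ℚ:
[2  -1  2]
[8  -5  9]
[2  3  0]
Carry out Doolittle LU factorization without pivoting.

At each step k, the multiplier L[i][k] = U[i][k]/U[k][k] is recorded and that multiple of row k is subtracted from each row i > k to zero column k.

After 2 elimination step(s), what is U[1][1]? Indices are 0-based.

U[1][1] = -1

[col 0] pivot 2
  R1 -= 4*R0 → (0, -1, 1)  (L[1][0] := 4)
  R2 -= 1*R0 → (0, 4, -2)  (L[2][0] := 1)
[col 1] pivot -1
  R2 -= -4*R1 → (0, 0, 2)  (L[2][1] := -4)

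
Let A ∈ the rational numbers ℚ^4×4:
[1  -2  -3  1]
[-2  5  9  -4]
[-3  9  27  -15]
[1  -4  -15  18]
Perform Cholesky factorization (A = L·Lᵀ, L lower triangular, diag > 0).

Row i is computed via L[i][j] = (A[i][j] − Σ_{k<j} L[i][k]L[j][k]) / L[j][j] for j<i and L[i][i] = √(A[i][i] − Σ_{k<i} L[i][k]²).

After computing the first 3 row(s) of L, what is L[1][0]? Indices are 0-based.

L[1][0] = -2

Step 1: L[0][0] = √(1) = 1.
  L[1][0] = (-2) / L[0][0] = -2.
Step 2: L[1][1] = √(1) = 1.
  L[2][0] = (-3) / L[0][0] = -3.
  L[2][1] = (3) / L[1][1] = 3.
Step 3: L[2][2] = √(9) = 3.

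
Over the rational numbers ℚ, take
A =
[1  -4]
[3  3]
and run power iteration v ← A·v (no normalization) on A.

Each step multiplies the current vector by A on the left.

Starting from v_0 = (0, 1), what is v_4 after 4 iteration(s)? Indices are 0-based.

v_4 = (224, -183)

v_0 = (0, 1).
v_1 = A·v_0 = (-4, 3).
v_2 = A·v_1 = (-16, -3).
v_3 = A·v_2 = (-4, -57).
v_4 = A·v_3 = (224, -183).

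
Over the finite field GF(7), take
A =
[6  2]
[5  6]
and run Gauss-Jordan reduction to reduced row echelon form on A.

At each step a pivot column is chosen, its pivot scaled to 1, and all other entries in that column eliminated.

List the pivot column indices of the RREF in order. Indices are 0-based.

pivot columns: 0, 1

step 1: normalize row 0 (÷6) = (1, 5)
  row 1: subtract 5×row0 = (0, 2)
step 2: normalize row 1 (÷2) = (0, 1)
  row 0: subtract 5×row1 = (1, 0)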